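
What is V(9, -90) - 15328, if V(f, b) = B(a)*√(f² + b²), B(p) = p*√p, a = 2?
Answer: -15328 + 18*√202 ≈ -15072.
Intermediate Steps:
B(p) = p^(3/2)
V(f, b) = 2*√2*√(b² + f²) (V(f, b) = 2^(3/2)*√(f² + b²) = (2*√2)*√(b² + f²) = 2*√2*√(b² + f²))
V(9, -90) - 15328 = 2*√(2*(-90)² + 2*9²) - 15328 = 2*√(2*8100 + 2*81) - 15328 = 2*√(16200 + 162) - 15328 = 2*√16362 - 15328 = 2*(9*√202) - 15328 = 18*√202 - 15328 = -15328 + 18*√202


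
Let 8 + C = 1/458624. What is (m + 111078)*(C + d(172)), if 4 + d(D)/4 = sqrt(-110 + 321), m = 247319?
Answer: -3944866819075/458624 + 1433588*sqrt(211) ≈ 1.2223e+7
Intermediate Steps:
d(D) = -16 + 4*sqrt(211) (d(D) = -16 + 4*sqrt(-110 + 321) = -16 + 4*sqrt(211))
C = -3668991/458624 (C = -8 + 1/458624 = -3668991/458624 ≈ -8.0000)
(m + 111078)*(C + d(172)) = (247319 + 111078)*(-3668991/458624 + (-16 + 4*sqrt(211))) = 358397*(-11006975/458624 + 4*sqrt(211)) = -3944866819075/458624 + 1433588*sqrt(211)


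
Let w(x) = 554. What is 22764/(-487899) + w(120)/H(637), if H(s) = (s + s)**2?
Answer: -6112901003/131982859554 ≈ -0.046316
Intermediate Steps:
H(s) = 4*s**2 (H(s) = (2*s)**2 = 4*s**2)
22764/(-487899) + w(120)/H(637) = 22764/(-487899) + 554/((4*637**2)) = 22764*(-1/487899) + 554/((4*405769)) = -7588/162633 + 554/1623076 = -7588/162633 + 554*(1/1623076) = -7588/162633 + 277/811538 = -6112901003/131982859554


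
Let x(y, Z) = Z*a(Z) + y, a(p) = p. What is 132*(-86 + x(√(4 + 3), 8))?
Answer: -2904 + 132*√7 ≈ -2554.8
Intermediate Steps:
x(y, Z) = y + Z² (x(y, Z) = Z*Z + y = Z² + y = y + Z²)
132*(-86 + x(√(4 + 3), 8)) = 132*(-86 + (√(4 + 3) + 8²)) = 132*(-86 + (√7 + 64)) = 132*(-86 + (64 + √7)) = 132*(-22 + √7) = -2904 + 132*√7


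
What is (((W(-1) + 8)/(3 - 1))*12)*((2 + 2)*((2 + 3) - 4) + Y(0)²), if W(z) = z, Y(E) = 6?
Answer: 1680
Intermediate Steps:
(((W(-1) + 8)/(3 - 1))*12)*((2 + 2)*((2 + 3) - 4) + Y(0)²) = (((-1 + 8)/(3 - 1))*12)*((2 + 2)*((2 + 3) - 4) + 6²) = ((7/2)*12)*(4*(5 - 4) + 36) = ((7*(½))*12)*(4*1 + 36) = ((7/2)*12)*(4 + 36) = 42*40 = 1680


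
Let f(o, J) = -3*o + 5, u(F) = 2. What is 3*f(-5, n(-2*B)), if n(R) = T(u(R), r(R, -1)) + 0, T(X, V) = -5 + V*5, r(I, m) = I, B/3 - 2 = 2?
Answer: 60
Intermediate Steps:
B = 12 (B = 6 + 3*2 = 6 + 6 = 12)
T(X, V) = -5 + 5*V
n(R) = -5 + 5*R (n(R) = (-5 + 5*R) + 0 = -5 + 5*R)
f(o, J) = 5 - 3*o
3*f(-5, n(-2*B)) = 3*(5 - 3*(-5)) = 3*(5 + 15) = 3*20 = 60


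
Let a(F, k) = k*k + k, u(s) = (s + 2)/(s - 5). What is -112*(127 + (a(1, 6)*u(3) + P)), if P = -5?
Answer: -1904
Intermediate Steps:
u(s) = (2 + s)/(-5 + s)
a(F, k) = k + k² (a(F, k) = k² + k = k + k²)
-112*(127 + (a(1, 6)*u(3) + P)) = -112*(127 + ((6*(1 + 6))*((2 + 3)/(-5 + 3)) - 5)) = -112*(127 + ((6*7)*(5/(-2)) - 5)) = -112*(127 + (42*(-½*5) - 5)) = -112*(127 + (42*(-5/2) - 5)) = -112*(127 + (-105 - 5)) = -112*(127 - 110) = -112*17 = -1904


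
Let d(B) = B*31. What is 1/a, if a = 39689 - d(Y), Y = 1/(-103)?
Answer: 103/4087998 ≈ 2.5196e-5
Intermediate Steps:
Y = -1/103 ≈ -0.0097087
d(B) = 31*B
a = 4087998/103 (a = 39689 - 31*(-1)/103 = 39689 - 1*(-31/103) = 39689 + 31/103 = 4087998/103 ≈ 39689.)
1/a = 1/(4087998/103) = 103/4087998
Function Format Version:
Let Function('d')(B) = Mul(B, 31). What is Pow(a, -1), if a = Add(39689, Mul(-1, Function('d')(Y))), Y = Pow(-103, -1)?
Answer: Rational(103, 4087998) ≈ 2.5196e-5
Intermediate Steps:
Y = Rational(-1, 103) ≈ -0.0097087
Function('d')(B) = Mul(31, B)
a = Rational(4087998, 103) (a = Add(39689, Mul(-1, Mul(31, Rational(-1, 103)))) = Add(39689, Mul(-1, Rational(-31, 103))) = Add(39689, Rational(31, 103)) = Rational(4087998, 103) ≈ 39689.)
Pow(a, -1) = Pow(Rational(4087998, 103), -1) = Rational(103, 4087998)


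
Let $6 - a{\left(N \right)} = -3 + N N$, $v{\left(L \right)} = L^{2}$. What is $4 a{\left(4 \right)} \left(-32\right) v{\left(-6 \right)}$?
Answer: $32256$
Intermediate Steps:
$a{\left(N \right)} = 9 - N^{2}$ ($a{\left(N \right)} = 6 - \left(-3 + N N\right) = 6 - \left(-3 + N^{2}\right) = 9 - N^{2}$)
$4 a{\left(4 \right)} \left(-32\right) v{\left(-6 \right)} = 4 \left(9 - 4^{2}\right) \left(-32\right) \left(-6\right)^{2} = 4 \left(9 - 16\right) \left(-32\right) 36 = 4 \left(-7\right) \left(-32\right) 36 = \left(-28\right) \left(-32\right) 36 = 896 \cdot 36 = 32256$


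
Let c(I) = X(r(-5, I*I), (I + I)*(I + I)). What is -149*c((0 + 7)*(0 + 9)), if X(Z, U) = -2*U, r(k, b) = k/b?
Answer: 4731048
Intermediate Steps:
c(I) = -8*I² (c(I) = -2*(I + I)*(I + I) = -2*2*I*2*I = -8*I²)
-149*c((0 + 7)*(0 + 9)) = -(-1192)*((0 + 7)*(0 + 9))² = -(-1192)*(7*9)² = -(-1192)*63² = -(-1192)*3969 = -149*(-31752) = 4731048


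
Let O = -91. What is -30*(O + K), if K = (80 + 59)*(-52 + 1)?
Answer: 215400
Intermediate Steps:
K = -7089 (K = 139*(-51) = -7089)
-30*(O + K) = -30*(-91 - 7089) = -30*(-7180) = 215400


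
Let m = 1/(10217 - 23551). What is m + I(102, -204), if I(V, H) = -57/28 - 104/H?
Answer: -14528107/9520476 ≈ -1.5260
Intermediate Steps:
I(V, H) = -57/28 - 104/H (I(V, H) = -57*1/28 - 104/H = -57/28 - 104/H)
m = -1/13334 (m = 1/(-13334) = -1/13334 ≈ -7.4996e-5)
m + I(102, -204) = -1/13334 + (-57/28 - 104/(-204)) = -1/13334 + (-57/28 - 104*(-1/204)) = -1/13334 + (-57/28 + 26/51) = -1/13334 - 2179/1428 = -14528107/9520476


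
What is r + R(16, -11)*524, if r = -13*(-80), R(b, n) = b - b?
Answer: 1040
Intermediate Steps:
R(b, n) = 0
r = 1040
r + R(16, -11)*524 = 1040 + 0*524 = 1040 + 0 = 1040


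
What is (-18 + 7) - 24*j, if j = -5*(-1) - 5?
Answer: -11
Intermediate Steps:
j = 0 (j = 5 - 5 = 0)
(-18 + 7) - 24*j = (-18 + 7) - 24*0 = -11 + 0 = -11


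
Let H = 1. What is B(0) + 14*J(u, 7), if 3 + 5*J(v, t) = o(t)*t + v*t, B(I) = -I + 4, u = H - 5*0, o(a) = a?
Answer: 762/5 ≈ 152.40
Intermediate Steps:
u = 1 (u = 1 - 5*0 = 1 + 0 = 1)
B(I) = 4 - I
J(v, t) = -⅗ + t²/5 + t*v/5 (J(v, t) = -⅗ + (t*t + v*t)/5 = -⅗ + (t² + t*v)/5 = -⅗ + (t²/5 + t*v/5) = -⅗ + t²/5 + t*v/5)
B(0) + 14*J(u, 7) = (4 - 1*0) + 14*(-⅗ + (⅕)*7² + (⅕)*7*1) = (4 + 0) + 14*(-⅗ + (⅕)*49 + 7/5) = 4 + 14*(-⅗ + 49/5 + 7/5) = 4 + 14*(53/5) = 4 + 742/5 = 762/5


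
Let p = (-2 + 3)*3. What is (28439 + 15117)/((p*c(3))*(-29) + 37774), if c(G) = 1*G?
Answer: 43556/37513 ≈ 1.1611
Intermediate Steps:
c(G) = G
p = 3 (p = 1*3 = 3)
(28439 + 15117)/((p*c(3))*(-29) + 37774) = (28439 + 15117)/((3*3)*(-29) + 37774) = 43556/(9*(-29) + 37774) = 43556/(-261 + 37774) = 43556/37513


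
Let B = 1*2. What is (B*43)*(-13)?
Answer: -1118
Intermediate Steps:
B = 2
(B*43)*(-13) = (2*43)*(-13) = 86*(-13) = -1118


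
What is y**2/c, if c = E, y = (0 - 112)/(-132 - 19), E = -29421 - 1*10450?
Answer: -12544/909098671 ≈ -1.3798e-5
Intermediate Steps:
E = -39871 (E = -29421 - 10450 = -39871)
y = 112/151 (y = -112/(-151) = -112*(-1/151) = 112/151 ≈ 0.74172)
c = -39871
y**2/c = (112/151)**2/(-39871) = (12544/22801)*(-1/39871) = -12544/909098671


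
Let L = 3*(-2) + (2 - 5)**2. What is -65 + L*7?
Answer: -44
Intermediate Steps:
L = 3 (L = -6 + (-3)**2 = -6 + 9 = 3)
-65 + L*7 = -65 + 3*7 = -65 + 21 = -44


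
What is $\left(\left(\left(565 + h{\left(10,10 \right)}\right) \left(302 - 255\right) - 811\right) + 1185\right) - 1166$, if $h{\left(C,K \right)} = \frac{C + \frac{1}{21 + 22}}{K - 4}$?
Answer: $\frac{6667111}{258} \approx 25842.0$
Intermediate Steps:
$h{\left(C,K \right)} = \frac{\frac{1}{43} + C}{-4 + K}$ ($h{\left(C,K \right)} = \frac{C + \frac{1}{43}}{K - 4} = \frac{C + \frac{1}{43}}{-4 + K} = \frac{\frac{1}{43} + C}{-4 + K}$)
$\left(\left(\left(565 + h{\left(10,10 \right)}\right) \left(302 - 255\right) - 811\right) + 1185\right) - 1166 = \left(\left(\left(565 + \frac{\frac{1}{43} + 10}{-4 + 10}\right) \left(302 - 255\right) - 811\right) + 1185\right) - 1166 = \left(\left(\left(565 + \frac{1}{6} \cdot \frac{431}{43}\right) 47 - 811\right) + 1185\right) - 1166 = \left(\left(\left(565 + \frac{431}{258}\right) 47 - 811\right) + 1185\right) - 1166 = \left(\left(\frac{146201}{258} \cdot 47 - 811\right) + 1185\right) - 1166 = \left(\left(\frac{6871447}{258} - 811\right) + 1185\right) - 1166 = \left(\frac{6662209}{258} + 1185\right) - 1166 = \frac{6967939}{258} - 1166 = \frac{6667111}{258}$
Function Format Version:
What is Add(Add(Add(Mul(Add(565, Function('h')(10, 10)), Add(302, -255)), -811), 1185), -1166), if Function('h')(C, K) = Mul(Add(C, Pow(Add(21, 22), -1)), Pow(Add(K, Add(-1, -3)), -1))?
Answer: Rational(6667111, 258) ≈ 25842.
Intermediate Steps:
Function('h')(C, K) = Mul(Pow(Add(-4, K), -1), Add(Rational(1, 43), C)) (Function('h')(C, K) = Mul(Add(C, Pow(43, -1)), Pow(Add(K, -4), -1)) = Mul(Add(C, Rational(1, 43)), Pow(Add(-4, K), -1)) = Mul(Add(Rational(1, 43), C), Pow(Add(-4, K), -1)) = Mul(Pow(Add(-4, K), -1), Add(Rational(1, 43), C)))
Add(Add(Add(Mul(Add(565, Function('h')(10, 10)), Add(302, -255)), -811), 1185), -1166) = Add(Add(Add(Mul(Add(565, Mul(Pow(Add(-4, 10), -1), Add(Rational(1, 43), 10))), Add(302, -255)), -811), 1185), -1166) = Add(Add(Add(Mul(Add(565, Mul(Pow(6, -1), Rational(431, 43))), 47), -811), 1185), -1166) = Add(Add(Add(Mul(Add(565, Mul(Rational(1, 6), Rational(431, 43))), 47), -811), 1185), -1166) = Add(Add(Add(Mul(Add(565, Rational(431, 258)), 47), -811), 1185), -1166) = Add(Add(Add(Mul(Rational(146201, 258), 47), -811), 1185), -1166) = Add(Add(Add(Rational(6871447, 258), -811), 1185), -1166) = Add(Add(Rational(6662209, 258), 1185), -1166) = Add(Rational(6967939, 258), -1166) = Rational(6667111, 258)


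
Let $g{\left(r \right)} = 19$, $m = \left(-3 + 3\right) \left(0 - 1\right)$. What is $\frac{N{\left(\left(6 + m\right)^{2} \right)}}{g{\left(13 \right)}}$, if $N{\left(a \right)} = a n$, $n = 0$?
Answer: $0$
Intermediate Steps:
$m = 0$ ($m = 0 \left(-1\right) = 0$)
$N{\left(a \right)} = 0$ ($N{\left(a \right)} = a 0 = 0$)
$\frac{N{\left(\left(6 + m\right)^{2} \right)}}{g{\left(13 \right)}} = \frac{0}{19} = 0 \cdot \frac{1}{19} = 0$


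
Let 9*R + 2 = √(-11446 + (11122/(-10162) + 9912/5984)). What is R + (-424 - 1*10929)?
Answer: -102179/9 + I*√41330819202143999/17102646 ≈ -11353.0 + 11.887*I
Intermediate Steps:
R = -2/9 + I*√41330819202143999/17102646 (R = -2/9 + √(-11446 + (11122/(-10162) + 9912/5984))/9 = -2/9 + √(-11446 + (11122*(-1/10162) + 9912*(1/5984)))/9 = -2/9 + √(-11446 + (-5561/5081 + 1239/748))/9 = -2/9 + √(-11446 + 2135731/3800588)/9 = -2/9 + √(-43499394517/3800588)/9 = -2/9 + (I*√41330819202143999/1900294)/9 = -2/9 + I*√41330819202143999/17102646 ≈ -0.22222 + 11.887*I)
R + (-424 - 1*10929) = (-2/9 + I*√41330819202143999/17102646) + (-424 - 1*10929) = (-2/9 + I*√41330819202143999/17102646) + (-424 - 10929) = (-2/9 + I*√41330819202143999/17102646) - 11353 = -102179/9 + I*√41330819202143999/17102646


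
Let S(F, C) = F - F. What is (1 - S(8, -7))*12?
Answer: 12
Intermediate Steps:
S(F, C) = 0
(1 - S(8, -7))*12 = (1 - 1*0)*12 = (1 + 0)*12 = 1*12 = 12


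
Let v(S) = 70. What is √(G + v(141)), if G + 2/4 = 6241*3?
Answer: √75170/2 ≈ 137.09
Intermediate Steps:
G = 37445/2 (G = -½ + 6241*3 = -½ + 18723 = 37445/2 ≈ 18723.)
√(G + v(141)) = √(37445/2 + 70) = √(37585/2) = √75170/2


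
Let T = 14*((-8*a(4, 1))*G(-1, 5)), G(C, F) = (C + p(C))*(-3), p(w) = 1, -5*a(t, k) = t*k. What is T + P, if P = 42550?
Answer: 42550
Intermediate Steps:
a(t, k) = -k*t/5 (a(t, k) = -t*k/5 = -k*t/5)
G(C, F) = -3 - 3*C (G(C, F) = (C + 1)*(-3) = (1 + C)*(-3) = -3 - 3*C)
T = 0 (T = 14*((-(-8)*4/5)*(-3 - 3*(-1))) = 14*((-8*(-4/5))*(-3 + 3)) = 14*((32/5)*0) = 14*0 = 0)
T + P = 0 + 42550 = 42550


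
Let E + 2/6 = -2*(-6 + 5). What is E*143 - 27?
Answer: 634/3 ≈ 211.33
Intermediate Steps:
E = 5/3 (E = -⅓ - 2*(-6 + 5) = -⅓ - 2*(-1) = -⅓ + 2 = 5/3 ≈ 1.6667)
E*143 - 27 = (5/3)*143 - 27 = 715/3 - 27 = 634/3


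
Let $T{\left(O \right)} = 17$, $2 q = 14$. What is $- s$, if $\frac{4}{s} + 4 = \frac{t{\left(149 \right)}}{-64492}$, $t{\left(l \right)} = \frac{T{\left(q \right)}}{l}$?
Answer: $\frac{38437232}{38437249} \approx 1.0$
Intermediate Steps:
$q = 7$ ($q = \frac{1}{2} \cdot 14 = 7$)
$t{\left(l \right)} = \frac{17}{l}$
$s = - \frac{38437232}{38437249}$ ($s = \frac{4}{-4 + \frac{17 \cdot \frac{1}{149}}{-64492}} = \frac{4}{-4 + 17 \cdot \frac{1}{149} \left(- \frac{1}{64492}\right)} = \frac{4}{-4 + \frac{17}{149} \left(- \frac{1}{64492}\right)} = \frac{4}{-4 - \frac{17}{9609308}} = \frac{4}{- \frac{38437249}{9609308}} = 4 \left(- \frac{9609308}{38437249}\right) = - \frac{38437232}{38437249} \approx -1.0$)
$- s = \left(-1\right) \left(- \frac{38437232}{38437249}\right) = \frac{38437232}{38437249}$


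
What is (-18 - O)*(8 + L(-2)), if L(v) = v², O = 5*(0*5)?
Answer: -216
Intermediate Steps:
O = 0 (O = 5*0 = 0)
(-18 - O)*(8 + L(-2)) = (-18 - 1*0)*(8 + (-2)²) = (-18 + 0)*(8 + 4) = -18*12 = -216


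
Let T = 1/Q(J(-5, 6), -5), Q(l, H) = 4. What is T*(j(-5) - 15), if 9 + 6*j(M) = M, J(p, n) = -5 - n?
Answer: -13/3 ≈ -4.3333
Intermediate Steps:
j(M) = -3/2 + M/6
T = ¼ (T = 1/4 = ¼ ≈ 0.25000)
T*(j(-5) - 15) = ((-3/2 + (⅙)*(-5)) - 15)/4 = ((-3/2 - ⅚) - 15)/4 = (-7/3 - 15)/4 = (¼)*(-52/3) = -13/3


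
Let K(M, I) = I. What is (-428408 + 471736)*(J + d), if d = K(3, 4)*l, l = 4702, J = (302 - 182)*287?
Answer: 2307129344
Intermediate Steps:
J = 34440 (J = 120*287 = 34440)
d = 18808 (d = 4*4702 = 18808)
(-428408 + 471736)*(J + d) = (-428408 + 471736)*(34440 + 18808) = 43328*53248 = 2307129344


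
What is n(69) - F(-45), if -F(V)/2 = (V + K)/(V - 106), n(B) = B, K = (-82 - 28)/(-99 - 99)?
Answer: 94571/1359 ≈ 69.589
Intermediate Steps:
K = 5/9 (K = -110/(-198) = -110*(-1/198) = 5/9 ≈ 0.55556)
F(V) = -2*(5/9 + V)/(-106 + V) (F(V) = -2*(V + 5/9)/(V - 106) = -2*(5/9 + V)/(-106 + V))
n(69) - F(-45) = 69 - 2*(-5 - 9*(-45))/(9*(-106 - 45)) = 69 - 2*(-5 + 405)/(9*(-151)) = 69 - 2*(-1)*400/(9*151) = 69 - 1*(-800/1359) = 69 + 800/1359 = 94571/1359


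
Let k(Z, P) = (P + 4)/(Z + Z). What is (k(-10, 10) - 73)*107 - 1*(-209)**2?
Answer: -515669/10 ≈ -51567.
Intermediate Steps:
k(Z, P) = (4 + P)/(2*Z) (k(Z, P) = (4 + P)/((2*Z)) = (4 + P)*(1/(2*Z)) = (4 + P)/(2*Z))
(k(-10, 10) - 73)*107 - 1*(-209)**2 = ((1/2)*(4 + 10)/(-10) - 73)*107 - 1*(-209)**2 = ((1/2)*(-1/10)*14 - 73)*107 - 1*43681 = (-7/10 - 73)*107 - 43681 = -737/10*107 - 43681 = -78859/10 - 43681 = -515669/10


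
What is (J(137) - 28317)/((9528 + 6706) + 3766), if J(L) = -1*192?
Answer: -28509/20000 ≈ -1.4254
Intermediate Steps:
J(L) = -192
(J(137) - 28317)/((9528 + 6706) + 3766) = (-192 - 28317)/((9528 + 6706) + 3766) = -28509/(16234 + 3766) = -28509/20000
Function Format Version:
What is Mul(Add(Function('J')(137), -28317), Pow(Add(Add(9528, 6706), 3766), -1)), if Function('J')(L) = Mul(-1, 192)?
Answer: Rational(-28509, 20000) ≈ -1.4254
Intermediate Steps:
Function('J')(L) = -192
Mul(Add(Function('J')(137), -28317), Pow(Add(Add(9528, 6706), 3766), -1)) = Mul(Add(-192, -28317), Pow(Add(Add(9528, 6706), 3766), -1)) = Mul(-28509, Pow(Add(16234, 3766), -1)) = Mul(-28509, Pow(20000, -1)) = Mul(-28509, Rational(1, 20000)) = Rational(-28509, 20000)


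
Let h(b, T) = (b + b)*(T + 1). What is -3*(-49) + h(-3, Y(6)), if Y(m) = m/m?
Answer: 135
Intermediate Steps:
Y(m) = 1
h(b, T) = 2*b*(1 + T) (h(b, T) = (2*b)*(1 + T) = 2*b*(1 + T))
-3*(-49) + h(-3, Y(6)) = -3*(-49) + 2*(-3)*(1 + 1) = 147 + 2*(-3)*2 = 147 - 12 = 135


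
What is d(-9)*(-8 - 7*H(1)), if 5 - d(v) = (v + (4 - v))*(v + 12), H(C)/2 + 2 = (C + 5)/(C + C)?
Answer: 154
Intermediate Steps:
H(C) = -4 + (5 + C)/C (H(C) = -4 + 2*((C + 5)/(C + C)) = -4 + 2*((5 + C)/((2*C))) = -4 + 2*((5 + C)*(1/(2*C))) = -4 + 2*((5 + C)/(2*C)) = -4 + (5 + C)/C)
d(v) = -43 - 4*v (d(v) = 5 - (v + (4 - v))*(v + 12) = 5 - 4*(12 + v) = 5 - (48 + 4*v) = 5 + (-48 - 4*v) = -43 - 4*v)
d(-9)*(-8 - 7*H(1)) = (-43 - 4*(-9))*(-8 - 7*(-3 + 5/1)) = (-43 + 36)*(-8 - 7*(-3 + 5*1)) = -7*(-8 - 7*(-3 + 5)) = -7*(-8 - 7*2) = -7*(-8 - 14) = -7*(-22) = 154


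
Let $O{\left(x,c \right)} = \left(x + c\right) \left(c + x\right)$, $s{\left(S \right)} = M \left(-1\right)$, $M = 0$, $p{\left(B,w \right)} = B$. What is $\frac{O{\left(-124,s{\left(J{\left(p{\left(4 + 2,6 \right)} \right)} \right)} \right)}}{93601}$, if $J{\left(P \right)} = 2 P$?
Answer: $\frac{15376}{93601} \approx 0.16427$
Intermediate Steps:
$s{\left(S \right)} = 0$ ($s{\left(S \right)} = 0 \left(-1\right) = 0$)
$O{\left(x,c \right)} = \left(c + x\right)^{2}$ ($O{\left(x,c \right)} = \left(c + x\right) \left(c + x\right) = \left(c + x\right)^{2}$)
$\frac{O{\left(-124,s{\left(J{\left(p{\left(4 + 2,6 \right)} \right)} \right)} \right)}}{93601} = \frac{\left(0 - 124\right)^{2}}{93601} = \left(-124\right)^{2} \cdot \frac{1}{93601} = 15376 \cdot \frac{1}{93601} = \frac{15376}{93601}$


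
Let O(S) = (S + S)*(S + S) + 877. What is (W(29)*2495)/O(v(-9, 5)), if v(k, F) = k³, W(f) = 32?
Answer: 79840/2126641 ≈ 0.037543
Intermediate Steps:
O(S) = 877 + 4*S² (O(S) = (2*S)*(2*S) + 877 = 4*S² + 877 = 877 + 4*S²)
(W(29)*2495)/O(v(-9, 5)) = (32*2495)/(877 + 4*((-9)³)²) = 79840/(877 + 4*(-729)²) = 79840/(877 + 4*531441) = 79840/(877 + 2125764) = 79840/2126641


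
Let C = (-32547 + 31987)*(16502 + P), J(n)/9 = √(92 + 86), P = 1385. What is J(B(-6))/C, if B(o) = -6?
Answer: -9*√178/10016720 ≈ -1.1987e-5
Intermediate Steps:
J(n) = 9*√178 (J(n) = 9*√(92 + 86) = 9*√178)
C = -10016720 (C = (-32547 + 31987)*(16502 + 1385) = -560*17887 = -10016720)
J(B(-6))/C = (9*√178)/(-10016720) = (9*√178)*(-1/10016720) = -9*√178/10016720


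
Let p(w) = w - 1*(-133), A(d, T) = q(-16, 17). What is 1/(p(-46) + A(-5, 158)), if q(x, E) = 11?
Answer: 1/98 ≈ 0.010204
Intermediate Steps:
A(d, T) = 11
p(w) = 133 + w (p(w) = w + 133 = 133 + w)
1/(p(-46) + A(-5, 158)) = 1/((133 - 46) + 11) = 1/(87 + 11) = 1/98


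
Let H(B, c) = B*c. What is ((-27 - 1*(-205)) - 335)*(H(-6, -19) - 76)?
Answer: -5966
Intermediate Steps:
((-27 - 1*(-205)) - 335)*(H(-6, -19) - 76) = ((-27 - 1*(-205)) - 335)*(-6*(-19) - 76) = ((-27 + 205) - 335)*(114 - 76) = (178 - 335)*38 = -157*38 = -5966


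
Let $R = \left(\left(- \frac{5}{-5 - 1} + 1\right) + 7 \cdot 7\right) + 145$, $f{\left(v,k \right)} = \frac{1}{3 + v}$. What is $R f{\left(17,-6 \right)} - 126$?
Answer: $- \frac{2789}{24} \approx -116.21$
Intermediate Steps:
$R = \frac{1175}{6}$ ($R = \left(\left(- \frac{5}{-6} + 1\right) + 49\right) + 145 = \left(\left(\left(-5\right) \left(- \frac{1}{6}\right) + 1\right) + 49\right) + 145 = \left(\left(\frac{5}{6} + 1\right) + 49\right) + 145 = \left(\frac{11}{6} + 49\right) + 145 = \frac{305}{6} + 145 = \frac{1175}{6} \approx 195.83$)
$R f{\left(17,-6 \right)} - 126 = \frac{1175}{6 \left(3 + 17\right)} - 126 = \frac{1175}{6 \cdot 20} - 126 = \frac{1175}{6} \cdot \frac{1}{20} - 126 = \frac{235}{24} - 126 = - \frac{2789}{24}$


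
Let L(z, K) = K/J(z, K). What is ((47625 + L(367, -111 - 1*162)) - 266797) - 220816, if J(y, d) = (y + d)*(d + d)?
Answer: -82717743/188 ≈ -4.3999e+5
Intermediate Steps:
J(y, d) = 2*d*(d + y) (J(y, d) = (d + y)*(2*d) = 2*d*(d + y))
L(z, K) = 1/(2*(K + z)) (L(z, K) = K/((2*K*(K + z))) = K*(1/(2*K*(K + z))) = 1/(2*(K + z)))
((47625 + L(367, -111 - 1*162)) - 266797) - 220816 = ((47625 + 1/(2*((-111 - 1*162) + 367))) - 266797) - 220816 = ((47625 + 1/(2*((-111 - 162) + 367))) - 266797) - 220816 = ((47625 + 1/(2*(-273 + 367))) - 266797) - 220816 = ((47625 + (½)/94) - 266797) - 220816 = ((47625 + (½)*(1/94)) - 266797) - 220816 = ((47625 + 1/188) - 266797) - 220816 = (8953501/188 - 266797) - 220816 = -41204335/188 - 220816 = -82717743/188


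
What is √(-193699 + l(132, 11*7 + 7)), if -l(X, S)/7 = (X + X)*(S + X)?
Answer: I*√592867 ≈ 769.98*I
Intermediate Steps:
l(X, S) = -14*X*(S + X) (l(X, S) = -7*(X + X)*(S + X) = -7*2*X*(S + X) = -14*X*(S + X))
√(-193699 + l(132, 11*7 + 7)) = √(-193699 - 14*132*((11*7 + 7) + 132)) = √(-193699 - 14*132*((77 + 7) + 132)) = √(-193699 - 14*132*(84 + 132)) = √(-193699 - 14*132*216) = √(-193699 - 399168) = √(-592867) = I*√592867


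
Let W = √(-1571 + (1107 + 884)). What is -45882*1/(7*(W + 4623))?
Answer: -70704162/49867321 + 30588*√105/49867321 ≈ -1.4116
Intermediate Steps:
W = 2*√105 (W = √(-1571 + 1991) = √420 = 2*√105 ≈ 20.494)
-45882*1/(7*(W + 4623)) = -45882*1/(7*(2*√105 + 4623)) = -45882*1/(7*(4623 + 2*√105)) = -45882/(32361 + 14*√105)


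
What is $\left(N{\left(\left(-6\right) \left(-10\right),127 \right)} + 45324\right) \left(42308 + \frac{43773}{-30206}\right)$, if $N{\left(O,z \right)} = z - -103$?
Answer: $\frac{29106994221475}{15103} \approx 1.9272 \cdot 10^{9}$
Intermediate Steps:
$N{\left(O,z \right)} = 103 + z$ ($N{\left(O,z \right)} = z + 103 = 103 + z$)
$\left(N{\left(\left(-6\right) \left(-10\right),127 \right)} + 45324\right) \left(42308 + \frac{43773}{-30206}\right) = \left(\left(103 + 127\right) + 45324\right) \left(42308 + \frac{43773}{-30206}\right) = \left(230 + 45324\right) \left(42308 + 43773 \left(- \frac{1}{30206}\right)\right) = 45554 \left(42308 - \frac{43773}{30206}\right) = 45554 \cdot \frac{1277911675}{30206} = \frac{29106994221475}{15103}$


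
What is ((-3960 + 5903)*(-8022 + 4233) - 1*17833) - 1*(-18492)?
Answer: -7361368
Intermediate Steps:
((-3960 + 5903)*(-8022 + 4233) - 1*17833) - 1*(-18492) = (1943*(-3789) - 17833) + 18492 = (-7362027 - 17833) + 18492 = -7379860 + 18492 = -7361368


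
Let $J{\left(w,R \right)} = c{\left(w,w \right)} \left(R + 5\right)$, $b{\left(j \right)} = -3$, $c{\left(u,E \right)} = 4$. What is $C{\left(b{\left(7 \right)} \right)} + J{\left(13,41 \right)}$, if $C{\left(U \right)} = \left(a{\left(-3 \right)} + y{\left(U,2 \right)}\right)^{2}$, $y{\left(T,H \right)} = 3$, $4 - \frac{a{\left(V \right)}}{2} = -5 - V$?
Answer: $409$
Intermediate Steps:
$a{\left(V \right)} = 18 + 2 V$ ($a{\left(V \right)} = 8 - 2 \left(-5 - V\right) = 8 + \left(10 + 2 V\right) = 18 + 2 V$)
$J{\left(w,R \right)} = 20 + 4 R$ ($J{\left(w,R \right)} = 4 \left(R + 5\right) = 4 \left(5 + R\right) = 20 + 4 R$)
$C{\left(U \right)} = 225$ ($C{\left(U \right)} = \left(\left(18 + 2 \left(-3\right)\right) + 3\right)^{2} = \left(\left(18 - 6\right) + 3\right)^{2} = \left(12 + 3\right)^{2} = 15^{2} = 225$)
$C{\left(b{\left(7 \right)} \right)} + J{\left(13,41 \right)} = 225 + \left(20 + 4 \cdot 41\right) = 225 + \left(20 + 164\right) = 225 + 184 = 409$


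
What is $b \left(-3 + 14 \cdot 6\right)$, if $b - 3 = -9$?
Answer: $-486$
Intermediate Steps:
$b = -6$ ($b = 3 - 9 = -6$)
$b \left(-3 + 14 \cdot 6\right) = - 6 \left(-3 + 14 \cdot 6\right) = - 6 \left(-3 + 84\right) = \left(-6\right) 81 = -486$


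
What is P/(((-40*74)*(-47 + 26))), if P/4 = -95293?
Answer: -95293/15540 ≈ -6.1321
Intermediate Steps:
P = -381172 (P = 4*(-95293) = -381172)
P/(((-40*74)*(-47 + 26))) = -381172*(-1/(2960*(-47 + 26))) = -381172/((-2960*(-21))) = -381172/62160 = -381172*1/62160 = -95293/15540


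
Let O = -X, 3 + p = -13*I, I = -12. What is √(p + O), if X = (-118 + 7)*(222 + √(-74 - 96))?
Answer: √(24795 + 111*I*√170) ≈ 157.53 + 4.5936*I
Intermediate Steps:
p = 153 (p = -3 - 13*(-12) = -3 + 156 = 153)
X = -24642 - 111*I*√170 (X = -111*(222 + √(-170)) = -111*(222 + I*√170) = -24642 - 111*I*√170 ≈ -24642.0 - 1447.3*I)
O = 24642 + 111*I*√170 (O = -(-24642 - 111*I*√170) = 24642 + 111*I*√170 ≈ 24642.0 + 1447.3*I)
√(p + O) = √(153 + (24642 + 111*I*√170)) = √(24795 + 111*I*√170)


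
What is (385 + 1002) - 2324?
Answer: -937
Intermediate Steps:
(385 + 1002) - 2324 = 1387 - 2324 = -937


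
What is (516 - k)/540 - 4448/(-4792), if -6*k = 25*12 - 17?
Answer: 3825461/1940760 ≈ 1.9711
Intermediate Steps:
k = -283/6 (k = -(25*12 - 17)/6 = -(300 - 17)/6 = -1/6*283 = -283/6 ≈ -47.167)
(516 - k)/540 - 4448/(-4792) = (516 - 1*(-283/6))/540 - 4448/(-4792) = (516 + 283/6)*(1/540) - 4448*(-1/4792) = (3379/6)*(1/540) + 556/599 = 3379/3240 + 556/599 = 3825461/1940760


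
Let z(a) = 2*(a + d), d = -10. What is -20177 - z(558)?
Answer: -21273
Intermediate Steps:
z(a) = -20 + 2*a (z(a) = 2*(a - 10) = 2*(-10 + a) = -20 + 2*a)
-20177 - z(558) = -20177 - (-20 + 2*558) = -20177 - (-20 + 1116) = -20177 - 1*1096 = -20177 - 1096 = -21273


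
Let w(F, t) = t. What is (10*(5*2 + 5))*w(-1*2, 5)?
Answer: 750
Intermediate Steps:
(10*(5*2 + 5))*w(-1*2, 5) = (10*(5*2 + 5))*5 = (10*(10 + 5))*5 = (10*15)*5 = 150*5 = 750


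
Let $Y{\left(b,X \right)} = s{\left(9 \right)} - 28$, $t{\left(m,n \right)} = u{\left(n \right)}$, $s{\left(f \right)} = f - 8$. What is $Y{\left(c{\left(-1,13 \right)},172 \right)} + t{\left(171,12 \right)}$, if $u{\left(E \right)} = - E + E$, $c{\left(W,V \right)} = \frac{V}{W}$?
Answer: $-27$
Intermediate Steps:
$s{\left(f \right)} = -8 + f$
$u{\left(E \right)} = 0$
$t{\left(m,n \right)} = 0$
$Y{\left(b,X \right)} = -27$ ($Y{\left(b,X \right)} = \left(-8 + 9\right) - 28 = 1 - 28 = -27$)
$Y{\left(c{\left(-1,13 \right)},172 \right)} + t{\left(171,12 \right)} = -27 + 0 = -27$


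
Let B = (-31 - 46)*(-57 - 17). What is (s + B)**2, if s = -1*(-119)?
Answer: 33837489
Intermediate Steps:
s = 119
B = 5698 (B = -77*(-74) = 5698)
(s + B)**2 = (119 + 5698)**2 = 5817**2 = 33837489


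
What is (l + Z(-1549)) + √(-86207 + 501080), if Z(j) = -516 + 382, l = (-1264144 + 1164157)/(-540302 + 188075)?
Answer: -15699477/117409 + 3*√46097 ≈ 510.39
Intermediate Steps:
l = 33329/117409 (l = -99987/(-352227) = -99987*(-1/352227) = 33329/117409 ≈ 0.28387)
Z(j) = -134
(l + Z(-1549)) + √(-86207 + 501080) = (33329/117409 - 134) + √(-86207 + 501080) = -15699477/117409 + √414873 = -15699477/117409 + 3*√46097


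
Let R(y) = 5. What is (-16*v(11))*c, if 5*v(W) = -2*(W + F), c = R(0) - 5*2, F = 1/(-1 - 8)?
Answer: -3136/9 ≈ -348.44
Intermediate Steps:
F = -⅑ (F = 1/(-9) = -⅑ ≈ -0.11111)
c = -5 (c = 5 - 5*2 = 5 - 10 = -5)
v(W) = 2/45 - 2*W/5 (v(W) = (-2*(W - ⅑))/5 = (-2*(-⅑ + W))/5 = (2/9 - 2*W)/5 = 2/45 - 2*W/5)
(-16*v(11))*c = -16*(2/45 - ⅖*11)*(-5) = -16*(2/45 - 22/5)*(-5) = -16*(-196/45)*(-5) = (3136/45)*(-5) = -3136/9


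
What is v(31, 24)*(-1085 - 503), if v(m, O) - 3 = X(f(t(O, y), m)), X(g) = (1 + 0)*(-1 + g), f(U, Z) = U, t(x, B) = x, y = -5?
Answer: -41288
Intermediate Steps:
X(g) = -1 + g (X(g) = 1*(-1 + g) = -1 + g)
v(m, O) = 2 + O (v(m, O) = 3 + (-1 + O) = 2 + O)
v(31, 24)*(-1085 - 503) = (2 + 24)*(-1085 - 503) = 26*(-1588) = -41288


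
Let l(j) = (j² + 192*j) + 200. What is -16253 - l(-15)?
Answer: -13798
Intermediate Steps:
l(j) = 200 + j² + 192*j
-16253 - l(-15) = -16253 - (200 + (-15)² + 192*(-15)) = -16253 - (200 + 225 - 2880) = -16253 - 1*(-2455) = -16253 + 2455 = -13798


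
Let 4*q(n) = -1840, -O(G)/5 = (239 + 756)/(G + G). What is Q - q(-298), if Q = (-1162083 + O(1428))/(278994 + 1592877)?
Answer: 2455870330937/5346063576 ≈ 459.38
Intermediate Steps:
O(G) = -4975/(2*G) (O(G) = -5*(239 + 756)/(G + G) = -4975/(2*G))
q(n) = -460 (q(n) = (¼)*(-1840) = -460)
Q = -3318914023/5346063576 (Q = (-1162083 - 4975/2/1428)/(278994 + 1592877) = (-1162083 - 4975/2*1/1428)/1871871 = (-1162083 - 4975/2856)*(1/1871871) = -3318914023/2856*1/1871871 = -3318914023/5346063576 ≈ -0.62081)
Q - q(-298) = -3318914023/5346063576 - 1*(-460) = -3318914023/5346063576 + 460 = 2455870330937/5346063576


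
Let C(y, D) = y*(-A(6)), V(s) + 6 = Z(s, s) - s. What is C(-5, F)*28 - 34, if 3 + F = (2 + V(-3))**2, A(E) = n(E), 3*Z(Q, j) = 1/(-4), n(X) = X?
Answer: 806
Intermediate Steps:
Z(Q, j) = -1/12 (Z(Q, j) = (1/3)/(-4) = (1/3)*(-1/4) = -1/12)
A(E) = E
V(s) = -73/12 - s (V(s) = -6 + (-1/12 - s) = -73/12 - s)
F = -263/144 (F = -3 + (2 + (-73/12 - 1*(-3)))**2 = -3 + (2 + (-73/12 + 3))**2 = -3 + (2 - 37/12)**2 = -3 + (-13/12)**2 = -3 + 169/144 = -263/144 ≈ -1.8264)
C(y, D) = -6*y (C(y, D) = y*(-1*6) = y*(-6) = -6*y)
C(-5, F)*28 - 34 = -6*(-5)*28 - 34 = 30*28 - 34 = 840 - 34 = 806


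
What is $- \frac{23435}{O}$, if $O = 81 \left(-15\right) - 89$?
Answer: $\frac{23435}{1304} \approx 17.972$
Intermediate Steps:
$O = -1304$ ($O = -1215 - 89 = -1304$)
$- \frac{23435}{O} = - \frac{23435}{-1304} = \left(-23435\right) \left(- \frac{1}{1304}\right) = \frac{23435}{1304}$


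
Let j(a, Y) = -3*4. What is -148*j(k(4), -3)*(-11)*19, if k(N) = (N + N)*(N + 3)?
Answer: -371184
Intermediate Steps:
k(N) = 2*N*(3 + N) (k(N) = (2*N)*(3 + N) = 2*N*(3 + N))
j(a, Y) = -12
-148*j(k(4), -3)*(-11)*19 = -148*(-12*(-11))*19 = -19536*19 = -148*2508 = -371184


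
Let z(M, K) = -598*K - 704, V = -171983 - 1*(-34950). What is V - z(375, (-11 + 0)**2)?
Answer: -63971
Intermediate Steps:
V = -137033 (V = -171983 + 34950 = -137033)
z(M, K) = -704 - 598*K
V - z(375, (-11 + 0)**2) = -137033 - (-704 - 598*(-11 + 0)**2) = -137033 - (-704 - 598*(-11)**2) = -137033 - (-704 - 598*121) = -137033 - (-704 - 72358) = -137033 - 1*(-73062) = -137033 + 73062 = -63971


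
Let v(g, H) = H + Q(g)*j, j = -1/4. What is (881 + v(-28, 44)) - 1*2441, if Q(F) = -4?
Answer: -1515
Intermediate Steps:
j = -¼ (j = -1*¼ = -¼ ≈ -0.25000)
v(g, H) = 1 + H (v(g, H) = H - 4*(-¼) = H + 1 = 1 + H)
(881 + v(-28, 44)) - 1*2441 = (881 + (1 + 44)) - 1*2441 = (881 + 45) - 2441 = 926 - 2441 = -1515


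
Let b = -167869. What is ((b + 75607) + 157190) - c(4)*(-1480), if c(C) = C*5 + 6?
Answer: 103408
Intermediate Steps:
c(C) = 6 + 5*C (c(C) = 5*C + 6 = 6 + 5*C)
((b + 75607) + 157190) - c(4)*(-1480) = ((-167869 + 75607) + 157190) - (6 + 5*4)*(-1480) = (-92262 + 157190) - (6 + 20)*(-1480) = 64928 - 26*(-1480) = 64928 - 1*(-38480) = 64928 + 38480 = 103408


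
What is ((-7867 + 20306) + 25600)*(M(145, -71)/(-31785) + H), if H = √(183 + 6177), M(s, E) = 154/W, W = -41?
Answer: 5858006/1303185 + 76078*√1590 ≈ 3.0336e+6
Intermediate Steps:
M(s, E) = -154/41 (M(s, E) = 154/(-41) = 154*(-1/41) = -154/41)
H = 2*√1590 (H = √6360 = 2*√1590 ≈ 79.750)
((-7867 + 20306) + 25600)*(M(145, -71)/(-31785) + H) = ((-7867 + 20306) + 25600)*(-154/41/(-31785) + 2*√1590) = (12439 + 25600)*(-154/41*(-1/31785) + 2*√1590) = 38039*(154/1303185 + 2*√1590) = 5858006/1303185 + 76078*√1590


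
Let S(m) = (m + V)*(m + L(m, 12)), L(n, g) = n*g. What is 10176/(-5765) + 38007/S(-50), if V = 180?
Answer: -215796471/97428500 ≈ -2.2149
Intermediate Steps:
L(n, g) = g*n
S(m) = 13*m*(180 + m) (S(m) = (m + 180)*(m + 12*m) = (180 + m)*(13*m) = 13*m*(180 + m))
10176/(-5765) + 38007/S(-50) = 10176/(-5765) + 38007/((13*(-50)*(180 - 50))) = 10176*(-1/5765) + 38007/((13*(-50)*130)) = -10176/5765 + 38007/(-84500) = -10176/5765 + 38007*(-1/84500) = -10176/5765 - 38007/84500 = -215796471/97428500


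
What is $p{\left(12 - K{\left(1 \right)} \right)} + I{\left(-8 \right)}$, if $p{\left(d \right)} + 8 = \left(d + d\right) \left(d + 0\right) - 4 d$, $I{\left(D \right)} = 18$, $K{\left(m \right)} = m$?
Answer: $208$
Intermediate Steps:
$p{\left(d \right)} = -8 - 4 d + 2 d^{2}$ ($p{\left(d \right)} = -8 - \left(4 d - \left(d + d\right) \left(d + 0\right)\right) = -8 + \left(2 d d - 4 d\right) = -8 + \left(2 d^{2} - 4 d\right) = -8 + \left(- 4 d + 2 d^{2}\right) = -8 - 4 d + 2 d^{2}$)
$p{\left(12 - K{\left(1 \right)} \right)} + I{\left(-8 \right)} = \left(-8 - 4 \left(12 - 1\right) + 2 \left(12 - 1\right)^{2}\right) + 18 = \left(-8 - 44 + 2 \cdot 11^{2}\right) + 18 = \left(-8 - 44 + 2 \cdot 121\right) + 18 = \left(-8 - 44 + 242\right) + 18 = 190 + 18 = 208$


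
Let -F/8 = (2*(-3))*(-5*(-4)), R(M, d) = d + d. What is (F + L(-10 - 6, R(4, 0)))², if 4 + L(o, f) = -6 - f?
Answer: 902500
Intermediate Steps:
R(M, d) = 2*d
F = 960 (F = -8*2*(-3)*(-5*(-4)) = -(-48)*20 = -8*(-120) = 960)
L(o, f) = -10 - f (L(o, f) = -4 + (-6 - f) = -10 - f)
(F + L(-10 - 6, R(4, 0)))² = (960 + (-10 - 2*0))² = (960 + (-10 - 1*0))² = (960 + (-10 + 0))² = (960 - 10)² = 950² = 902500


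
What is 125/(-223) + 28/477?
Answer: -53381/106371 ≈ -0.50184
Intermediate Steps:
125/(-223) + 28/477 = 125*(-1/223) + 28*(1/477) = -125/223 + 28/477 = -53381/106371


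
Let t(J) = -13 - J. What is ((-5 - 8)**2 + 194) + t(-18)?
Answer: 368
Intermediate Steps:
((-5 - 8)**2 + 194) + t(-18) = ((-5 - 8)**2 + 194) + (-13 - 1*(-18)) = ((-13)**2 + 194) + (-13 + 18) = (169 + 194) + 5 = 363 + 5 = 368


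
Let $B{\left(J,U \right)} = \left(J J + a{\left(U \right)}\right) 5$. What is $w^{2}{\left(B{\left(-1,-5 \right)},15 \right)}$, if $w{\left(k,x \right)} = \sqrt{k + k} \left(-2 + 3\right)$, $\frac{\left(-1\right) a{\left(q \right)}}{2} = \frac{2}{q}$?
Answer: $18$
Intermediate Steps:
$a{\left(q \right)} = - \frac{4}{q}$ ($a{\left(q \right)} = - 2 \frac{2}{q} = - \frac{4}{q}$)
$B{\left(J,U \right)} = - \frac{20}{U} + 5 J^{2}$ ($B{\left(J,U \right)} = \left(J J - \frac{4}{U}\right) 5 = \left(J^{2} - \frac{4}{U}\right) 5 = - \frac{20}{U} + 5 J^{2}$)
$w{\left(k,x \right)} = \sqrt{2} \sqrt{k}$ ($w{\left(k,x \right)} = \sqrt{2 k} 1 = \sqrt{2} \sqrt{k} 1 = \sqrt{2} \sqrt{k}$)
$w^{2}{\left(B{\left(-1,-5 \right)},15 \right)} = \left(\sqrt{2} \sqrt{- \frac{20}{-5} + 5 \left(-1\right)^{2}}\right)^{2} = \left(\sqrt{2} \sqrt{\left(-20\right) \left(- \frac{1}{5}\right) + 5 \cdot 1}\right)^{2} = \left(\sqrt{2} \sqrt{4 + 5}\right)^{2} = \left(\sqrt{2} \sqrt{9}\right)^{2} = \left(\sqrt{2} \cdot 3\right)^{2} = \left(3 \sqrt{2}\right)^{2} = 18$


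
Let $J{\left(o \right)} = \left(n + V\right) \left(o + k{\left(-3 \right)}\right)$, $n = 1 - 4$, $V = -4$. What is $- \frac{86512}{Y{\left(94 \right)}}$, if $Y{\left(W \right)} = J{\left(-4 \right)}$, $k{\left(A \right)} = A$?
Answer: $- \frac{86512}{49} \approx -1765.6$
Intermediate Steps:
$n = -3$
$J{\left(o \right)} = 21 - 7 o$ ($J{\left(o \right)} = \left(-3 - 4\right) \left(o - 3\right) = - 7 \left(-3 + o\right) = 21 - 7 o$)
$Y{\left(W \right)} = 49$ ($Y{\left(W \right)} = 21 - -28 = 21 + 28 = 49$)
$- \frac{86512}{Y{\left(94 \right)}} = - \frac{86512}{49}$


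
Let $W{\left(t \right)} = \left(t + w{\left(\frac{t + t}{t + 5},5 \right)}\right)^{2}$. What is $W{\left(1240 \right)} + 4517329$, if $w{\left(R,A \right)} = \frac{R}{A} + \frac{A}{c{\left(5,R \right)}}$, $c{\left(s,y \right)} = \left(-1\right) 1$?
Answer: $\frac{9367635284266}{1550025} \approx 6.0435 \cdot 10^{6}$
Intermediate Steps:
$c{\left(s,y \right)} = -1$
$w{\left(R,A \right)} = - A + \frac{R}{A}$ ($w{\left(R,A \right)} = \frac{R}{A} + \frac{A}{-1} = \frac{R}{A} + A \left(-1\right) = \frac{R}{A} - A = - A + \frac{R}{A}$)
$W{\left(t \right)} = \left(-5 + t + \frac{2 t}{5 \left(5 + t\right)}\right)^{2}$ ($W{\left(t \right)} = \left(t + \left(\left(-1\right) 5 + \frac{\left(t + t\right) \frac{1}{t + 5}}{5}\right)\right)^{2} = \left(t + \left(-5 + \frac{2 t}{5 + t} \frac{1}{5}\right)\right)^{2} = \left(t + \left(-5 + \frac{2 t}{5 \left(5 + t\right)}\right)\right)^{2} = \left(-5 + t + \frac{2 t}{5 \left(5 + t\right)}\right)^{2}$)
$W{\left(1240 \right)} + 4517329 = \frac{\left(-125 + 2 \cdot 1240 + 5 \cdot 1240^{2}\right)^{2}}{25 \left(5 + 1240\right)^{2}} + 4517329 = \frac{\left(-125 + 2480 + 5 \cdot 1537600\right)^{2}}{25 \cdot 1550025} + 4517329 = \frac{1}{25} \cdot \frac{1}{1550025} \left(-125 + 2480 + 7688000\right)^{2} + 4517329 = \frac{1}{25} \cdot \frac{1}{1550025} \cdot 7690355^{2} + 4517329 = \frac{1}{25} \cdot \frac{1}{1550025} \cdot 59141560026025 + 4517329 = \frac{2365662401041}{1550025} + 4517329 = \frac{9367635284266}{1550025}$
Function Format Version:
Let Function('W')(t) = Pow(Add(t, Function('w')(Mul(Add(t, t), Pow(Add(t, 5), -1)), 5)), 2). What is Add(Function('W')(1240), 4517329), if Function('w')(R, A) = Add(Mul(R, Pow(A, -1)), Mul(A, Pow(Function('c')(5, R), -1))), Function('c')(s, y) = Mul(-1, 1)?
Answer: Rational(9367635284266, 1550025) ≈ 6.0435e+6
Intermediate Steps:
Function('c')(s, y) = -1
Function('w')(R, A) = Add(Mul(-1, A), Mul(R, Pow(A, -1))) (Function('w')(R, A) = Add(Mul(R, Pow(A, -1)), Mul(A, Pow(-1, -1))) = Add(Mul(R, Pow(A, -1)), Mul(A, -1)) = Add(Mul(R, Pow(A, -1)), Mul(-1, A)) = Add(Mul(-1, A), Mul(R, Pow(A, -1))))
Function('W')(t) = Pow(Add(-5, t, Mul(Rational(2, 5), t, Pow(Add(5, t), -1))), 2) (Function('W')(t) = Pow(Add(t, Add(Mul(-1, 5), Mul(Mul(Add(t, t), Pow(Add(t, 5), -1)), Pow(5, -1)))), 2) = Pow(Add(t, Add(-5, Mul(Mul(Mul(2, t), Pow(Add(5, t), -1)), Rational(1, 5)))), 2) = Pow(Add(t, Add(-5, Mul(Mul(2, t, Pow(Add(5, t), -1)), Rational(1, 5)))), 2) = Pow(Add(t, Add(-5, Mul(Rational(2, 5), t, Pow(Add(5, t), -1)))), 2) = Pow(Add(-5, t, Mul(Rational(2, 5), t, Pow(Add(5, t), -1))), 2))
Add(Function('W')(1240), 4517329) = Add(Mul(Rational(1, 25), Pow(Add(5, 1240), -2), Pow(Add(-125, Mul(2, 1240), Mul(5, Pow(1240, 2))), 2)), 4517329) = Add(Mul(Rational(1, 25), Pow(1245, -2), Pow(Add(-125, 2480, Mul(5, 1537600)), 2)), 4517329) = Add(Mul(Rational(1, 25), Rational(1, 1550025), Pow(Add(-125, 2480, 7688000), 2)), 4517329) = Add(Mul(Rational(1, 25), Rational(1, 1550025), Pow(7690355, 2)), 4517329) = Add(Mul(Rational(1, 25), Rational(1, 1550025), 59141560026025), 4517329) = Add(Rational(2365662401041, 1550025), 4517329) = Rational(9367635284266, 1550025)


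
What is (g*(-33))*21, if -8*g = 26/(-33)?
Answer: -273/4 ≈ -68.250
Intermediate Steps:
g = 13/132 (g = -13/(4*(-33)) = -13*(-1)/(4*33) = -⅛*(-26/33) = 13/132 ≈ 0.098485)
(g*(-33))*21 = ((13/132)*(-33))*21 = -13/4*21 = -273/4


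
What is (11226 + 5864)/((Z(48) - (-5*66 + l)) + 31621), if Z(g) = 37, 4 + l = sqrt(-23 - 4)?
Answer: 182247760/341162697 + 17090*I*sqrt(3)/341162697 ≈ 0.5342 + 8.6764e-5*I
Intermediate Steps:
l = -4 + 3*I*sqrt(3) (l = -4 + sqrt(-23 - 4) = -4 + sqrt(-27) = -4 + 3*I*sqrt(3) ≈ -4.0 + 5.1962*I)
(11226 + 5864)/((Z(48) - (-5*66 + l)) + 31621) = (11226 + 5864)/((37 - (-5*66 + (-4 + 3*I*sqrt(3)))) + 31621) = 17090/((37 - (-330 + (-4 + 3*I*sqrt(3)))) + 31621) = 17090/((37 - (-334 + 3*I*sqrt(3))) + 31621) = 17090/((37 + (334 - 3*I*sqrt(3))) + 31621) = 17090/((371 - 3*I*sqrt(3)) + 31621) = 17090/(31992 - 3*I*sqrt(3))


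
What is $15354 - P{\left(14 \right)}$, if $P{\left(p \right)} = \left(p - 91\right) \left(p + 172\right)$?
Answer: $29676$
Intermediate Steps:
$P{\left(p \right)} = \left(-91 + p\right) \left(172 + p\right)$
$15354 - P{\left(14 \right)} = 15354 - \left(-15652 + 14^{2} + 81 \cdot 14\right) = 15354 - \left(-15652 + 196 + 1134\right) = 15354 - -14322 = 15354 + 14322 = 29676$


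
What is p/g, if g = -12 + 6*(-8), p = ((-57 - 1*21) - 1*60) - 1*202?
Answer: 17/3 ≈ 5.6667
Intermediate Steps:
p = -340 (p = ((-57 - 21) - 60) - 202 = (-78 - 60) - 202 = -138 - 202 = -340)
g = -60 (g = -12 - 48 = -60)
p/g = -340/(-60) = -340*(-1/60) = 17/3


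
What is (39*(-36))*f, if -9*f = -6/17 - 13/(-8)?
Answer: 6747/34 ≈ 198.44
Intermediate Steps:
f = -173/1224 (f = -(-6/17 - 13/(-8))/9 = -(-6*1/17 - 13*(-⅛))/9 = -(-6/17 + 13/8)/9 = -⅑*173/136 = -173/1224 ≈ -0.14134)
(39*(-36))*f = (39*(-36))*(-173/1224) = -1404*(-173/1224) = 6747/34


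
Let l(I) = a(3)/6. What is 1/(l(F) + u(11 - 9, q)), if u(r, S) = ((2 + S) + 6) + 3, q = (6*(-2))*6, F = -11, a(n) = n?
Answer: -2/121 ≈ -0.016529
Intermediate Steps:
l(I) = 1/2 (l(I) = 3/6 = 3*(1/6) = 1/2)
q = -72 (q = -12*6 = -72)
u(r, S) = 11 + S (u(r, S) = (8 + S) + 3 = 11 + S)
1/(l(F) + u(11 - 9, q)) = 1/(1/2 + (11 - 72)) = 1/(1/2 - 61) = 1/(-121/2) = -2/121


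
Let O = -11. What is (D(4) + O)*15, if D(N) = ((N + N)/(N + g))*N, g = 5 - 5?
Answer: -45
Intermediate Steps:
g = 0
D(N) = 2*N (D(N) = ((N + N)/(N + 0))*N = ((2*N)/N)*N = 2*N)
(D(4) + O)*15 = (2*4 - 11)*15 = (8 - 11)*15 = -3*15 = -45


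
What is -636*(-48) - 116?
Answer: 30412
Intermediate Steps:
-636*(-48) - 116 = -106*(-288) - 116 = 30528 - 116 = 30412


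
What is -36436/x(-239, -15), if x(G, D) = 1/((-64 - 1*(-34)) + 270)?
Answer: -8744640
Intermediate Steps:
x(G, D) = 1/240 (x(G, D) = 1/((-64 + 34) + 270) = 1/(-30 + 270) = 1/240)
-36436/x(-239, -15) = -36436/1/240 = -36436*240 = -8744640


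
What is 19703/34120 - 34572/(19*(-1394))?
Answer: 850725149/451851160 ≈ 1.8828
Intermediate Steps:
19703/34120 - 34572/(19*(-1394)) = 19703*(1/34120) - 34572/(-26486) = 19703/34120 - 34572*(-1/26486) = 19703/34120 + 17286/13243 = 850725149/451851160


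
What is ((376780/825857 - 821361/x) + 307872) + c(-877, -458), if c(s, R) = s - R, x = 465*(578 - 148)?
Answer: 16923047948006191/55043369050 ≈ 3.0745e+5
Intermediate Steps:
x = 199950 (x = 465*430 = 199950)
((376780/825857 - 821361/x) + 307872) + c(-877, -458) = ((376780/825857 - 821361/199950) + 307872) + (-877 - 1*(-458)) = ((376780*(1/825857) - 821361*1/199950) + 307872) + (-877 + 458) = ((376780/825857 - 273787/66650) + 307872) - 419 = (-200996523459/55043369050 + 307872) - 419 = 16946111119638141/55043369050 - 419 = 16923047948006191/55043369050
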